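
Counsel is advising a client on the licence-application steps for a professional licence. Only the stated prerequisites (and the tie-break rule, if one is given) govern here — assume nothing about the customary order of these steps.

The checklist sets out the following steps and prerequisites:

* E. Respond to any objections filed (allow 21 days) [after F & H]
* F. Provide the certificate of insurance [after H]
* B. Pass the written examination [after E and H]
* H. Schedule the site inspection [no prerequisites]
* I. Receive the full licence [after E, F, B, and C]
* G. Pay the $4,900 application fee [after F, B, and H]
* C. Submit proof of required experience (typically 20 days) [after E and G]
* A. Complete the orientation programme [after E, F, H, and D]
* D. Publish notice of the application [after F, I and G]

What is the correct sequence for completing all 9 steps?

H, F, E, B, G, C, I, D, A

H is the only step with nothing outstanding, so it goes first.
That leaves F as the only ready step → F.
E needed F and H, now all done → E.
B is the only step now ready → B.
G is the only step now ready → G.
That leaves C as the only ready step → C.
That leaves I as the only ready step → I.
D needed F, I and G, now all done → D.
A needed E, F, H and D, now all done → A.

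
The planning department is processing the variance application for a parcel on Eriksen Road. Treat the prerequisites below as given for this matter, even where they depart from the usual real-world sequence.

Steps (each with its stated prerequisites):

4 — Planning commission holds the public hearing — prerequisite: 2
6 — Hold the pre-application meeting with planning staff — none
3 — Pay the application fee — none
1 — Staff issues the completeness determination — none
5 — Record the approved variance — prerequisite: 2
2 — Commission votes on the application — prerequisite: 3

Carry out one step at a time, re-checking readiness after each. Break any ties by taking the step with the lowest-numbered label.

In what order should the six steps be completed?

1, 3 and 6 have no prerequisites; 1 has the earlier label, so 1 is first.
3 and 6 are both available; 3 has the earlier label → 3.
2 now also ready, so the ready set is {2, 6}; 2 has the earlier label → 2.
4 and 5 now also ready, so the ready set is {4, 5, 6}; 4 has the earlier label → 4.
5 and 6 are both available; 5 has the earlier label → 5.
6 is the only step now ready → 6.

1 → 3 → 2 → 4 → 5 → 6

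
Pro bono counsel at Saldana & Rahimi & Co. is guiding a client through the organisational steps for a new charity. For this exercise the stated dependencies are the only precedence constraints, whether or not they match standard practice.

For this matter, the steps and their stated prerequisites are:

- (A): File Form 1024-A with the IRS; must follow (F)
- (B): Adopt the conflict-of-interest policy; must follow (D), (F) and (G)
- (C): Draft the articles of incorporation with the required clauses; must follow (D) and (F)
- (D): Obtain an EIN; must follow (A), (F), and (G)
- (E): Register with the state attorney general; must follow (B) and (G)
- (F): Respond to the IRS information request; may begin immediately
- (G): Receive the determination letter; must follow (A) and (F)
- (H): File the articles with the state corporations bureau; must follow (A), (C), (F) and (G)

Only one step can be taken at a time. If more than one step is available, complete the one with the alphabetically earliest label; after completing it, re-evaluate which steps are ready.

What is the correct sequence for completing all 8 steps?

(F), (A), (G), (D), (B), (C), (E), (H)

Only (F) has no prerequisites, so it is first.
(A) needed (F), now all done → (A).
(G) needed (A) and (F), now all done → (G).
(D) is the only step now ready → (D).
(B) and (C) are both available; (B) has the earlier label → (B).
Now (C) and (E) have their prerequisites met. (C) has the earlier label, so (C) next.
(H) now also ready, so the ready set is {(E), (H)}; (E) has the earlier label → (E).
(H) is the only step now ready → (H).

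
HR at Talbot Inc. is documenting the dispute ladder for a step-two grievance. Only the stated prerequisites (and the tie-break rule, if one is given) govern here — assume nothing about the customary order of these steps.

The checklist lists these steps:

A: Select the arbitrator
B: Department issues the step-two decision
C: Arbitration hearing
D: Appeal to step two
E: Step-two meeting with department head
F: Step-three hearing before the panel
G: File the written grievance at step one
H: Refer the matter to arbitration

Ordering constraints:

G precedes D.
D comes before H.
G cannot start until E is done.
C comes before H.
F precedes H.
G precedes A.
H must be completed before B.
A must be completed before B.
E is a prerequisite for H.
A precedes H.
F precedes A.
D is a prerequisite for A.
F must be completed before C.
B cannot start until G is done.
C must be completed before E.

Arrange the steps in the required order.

F, C, E, G, D, A, H, B

F is the only step with nothing outstanding, so it goes first.
That leaves C as the only ready step → C.
Next only E has its prerequisites met → E.
That leaves G as the only ready step → G.
D needed G, now all done → D.
Next only A has its prerequisites met → A.
H is the only step now ready → H.
That leaves B as the only ready step → B.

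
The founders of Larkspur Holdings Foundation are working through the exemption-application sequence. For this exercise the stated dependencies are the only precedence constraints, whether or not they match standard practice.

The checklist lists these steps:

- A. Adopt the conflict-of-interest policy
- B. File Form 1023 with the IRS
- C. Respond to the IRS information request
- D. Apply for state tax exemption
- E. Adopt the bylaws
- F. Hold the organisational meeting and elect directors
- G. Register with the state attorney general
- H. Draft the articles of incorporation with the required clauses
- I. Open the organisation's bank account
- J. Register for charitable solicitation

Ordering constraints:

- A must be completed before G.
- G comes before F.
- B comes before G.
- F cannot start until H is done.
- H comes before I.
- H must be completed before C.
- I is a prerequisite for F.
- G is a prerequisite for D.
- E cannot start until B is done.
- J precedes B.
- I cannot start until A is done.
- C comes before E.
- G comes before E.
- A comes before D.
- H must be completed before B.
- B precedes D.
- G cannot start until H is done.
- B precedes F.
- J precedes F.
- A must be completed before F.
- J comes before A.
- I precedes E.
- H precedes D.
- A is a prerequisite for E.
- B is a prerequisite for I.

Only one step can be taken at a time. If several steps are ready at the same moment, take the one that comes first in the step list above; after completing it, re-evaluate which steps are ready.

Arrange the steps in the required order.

H and J have no prerequisites; H is listed earlier, so H is first.
C now also ready, so the ready set is {C, J}; C is listed earlier → C.
J is the only step now ready → J.
A and B are both available; A is listed earlier → A.
B needed H and J, now all done → B.
Ready: G and I. G is listed earlier → G.
D now also ready, so the ready set is {D, I}; D is listed earlier → D.
I needed A, B and H, now all done → I.
Ready: E and F. E is listed earlier → E.
F needed A, B, G, H, I and J, now all done → F.

H C J A B G D I E F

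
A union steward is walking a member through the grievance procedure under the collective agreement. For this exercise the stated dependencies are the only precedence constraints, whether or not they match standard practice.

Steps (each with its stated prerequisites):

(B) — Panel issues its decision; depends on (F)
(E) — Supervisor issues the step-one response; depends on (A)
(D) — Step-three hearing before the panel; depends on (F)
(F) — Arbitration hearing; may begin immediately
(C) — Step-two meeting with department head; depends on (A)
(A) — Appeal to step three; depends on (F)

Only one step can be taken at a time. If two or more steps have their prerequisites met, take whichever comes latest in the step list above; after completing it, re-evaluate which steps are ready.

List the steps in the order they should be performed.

(F) (A) (C) (D) (E) (B)

(F) is the only step with nothing outstanding, so it goes first.
Now (A), (D) and (B) have their prerequisites met. (A) is listed later, so (A) next.
(C) and (E) now also ready, so the ready set is {(C), (D), (E), (B)}; (C) is listed later → (C).
Ready: (D), (E) and (B). (D) is listed later → (D).
Now (E) and (B) have their prerequisites met. (E) is listed later, so (E) next.
(B) is the only step now ready → (B).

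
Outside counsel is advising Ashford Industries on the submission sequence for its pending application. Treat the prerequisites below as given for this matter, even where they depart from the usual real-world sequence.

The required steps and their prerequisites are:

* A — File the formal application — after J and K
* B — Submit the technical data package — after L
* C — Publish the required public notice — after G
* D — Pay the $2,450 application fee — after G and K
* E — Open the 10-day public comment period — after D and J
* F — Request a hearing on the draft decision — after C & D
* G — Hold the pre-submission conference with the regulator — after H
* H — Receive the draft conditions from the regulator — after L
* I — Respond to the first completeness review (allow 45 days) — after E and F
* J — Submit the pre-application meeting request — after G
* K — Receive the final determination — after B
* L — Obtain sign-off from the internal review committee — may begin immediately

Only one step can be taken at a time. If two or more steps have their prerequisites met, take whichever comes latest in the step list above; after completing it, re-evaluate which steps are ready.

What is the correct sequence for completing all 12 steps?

L has no prerequisites → L first.
Ready: H and B. H is listed later → H.
G now also ready, so the ready set is {G, B}; G is listed later → G.
J, C and B are all available; J is listed later → J.
C and B are both available; C is listed later → C.
B needed L, now all done → B.
K is the only step now ready → K.
D and A are both available; D is listed later → D.
F and E now also ready, so the ready set is {F, E, A}; F is listed later → F.
E and A are both available; E is listed later → E.
I now also ready, so the ready set is {I, A}; I is listed later → I.
A needed K and J, now all done → A.

L, H, G, J, C, B, K, D, F, E, I, A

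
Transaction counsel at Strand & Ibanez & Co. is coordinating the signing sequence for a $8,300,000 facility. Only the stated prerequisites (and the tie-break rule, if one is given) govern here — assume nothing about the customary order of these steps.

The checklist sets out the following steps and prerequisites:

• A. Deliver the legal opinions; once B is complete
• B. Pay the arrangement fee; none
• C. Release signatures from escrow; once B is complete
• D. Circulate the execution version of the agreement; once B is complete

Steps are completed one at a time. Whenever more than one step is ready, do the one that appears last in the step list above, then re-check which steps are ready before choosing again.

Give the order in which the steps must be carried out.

Only B has no prerequisites, so it is first.
Now D, C and A have their prerequisites met. D is listed later, so D next.
Now C and A have their prerequisites met. C is listed later, so C next.
A needed B, now all done → A.

B, D, C, A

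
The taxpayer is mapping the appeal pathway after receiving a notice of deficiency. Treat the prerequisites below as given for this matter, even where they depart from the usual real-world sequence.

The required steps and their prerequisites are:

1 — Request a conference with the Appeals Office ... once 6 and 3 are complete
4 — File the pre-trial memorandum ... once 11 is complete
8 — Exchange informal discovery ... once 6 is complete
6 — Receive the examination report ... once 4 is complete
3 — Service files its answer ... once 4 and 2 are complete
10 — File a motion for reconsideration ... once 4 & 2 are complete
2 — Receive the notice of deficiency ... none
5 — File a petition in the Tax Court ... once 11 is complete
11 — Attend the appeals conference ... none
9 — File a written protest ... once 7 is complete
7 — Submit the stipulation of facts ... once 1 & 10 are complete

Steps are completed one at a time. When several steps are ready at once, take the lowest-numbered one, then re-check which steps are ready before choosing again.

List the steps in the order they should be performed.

Nothing is required for 2 and 11. 2 has the earlier label → 2 first.
Next only 11 has its prerequisites met → 11.
4 and 5 are both available; 4 has the earlier label → 4.
Ready: 3, 5, 6 and 10. 3 has the earlier label → 3.
5, 6 and 10 are all available; 5 has the earlier label → 5.
6 and 10 are both available; 6 has the earlier label → 6.
Ready: 1, 8 and 10. 1 has the earlier label → 1.
8 and 10 are both available; 8 has the earlier label → 8.
Next only 10 has its prerequisites met → 10.
That leaves 7 as the only ready step → 7.
9 needed 7, now all done → 9.

2 11 4 3 5 6 1 8 10 7 9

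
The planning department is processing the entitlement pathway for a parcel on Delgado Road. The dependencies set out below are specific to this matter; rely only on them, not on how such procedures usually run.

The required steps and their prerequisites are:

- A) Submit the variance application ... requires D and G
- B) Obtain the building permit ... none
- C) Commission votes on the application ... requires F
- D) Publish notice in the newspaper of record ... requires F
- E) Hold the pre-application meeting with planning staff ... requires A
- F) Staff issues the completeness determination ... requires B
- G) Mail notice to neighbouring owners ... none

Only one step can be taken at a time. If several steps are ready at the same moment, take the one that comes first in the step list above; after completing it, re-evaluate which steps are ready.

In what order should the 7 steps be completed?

Nothing is required for B and G. B is listed earlier → B first.
F now also ready, so the ready set is {F, G}; F is listed earlier → F.
Ready: C, D and G. C is listed earlier → C.
D and G are both available; D is listed earlier → D.
G is the only step now ready → G.
A needed D and G, now all done → A.
Next only E has its prerequisites met → E.

B → F → C → D → G → A → E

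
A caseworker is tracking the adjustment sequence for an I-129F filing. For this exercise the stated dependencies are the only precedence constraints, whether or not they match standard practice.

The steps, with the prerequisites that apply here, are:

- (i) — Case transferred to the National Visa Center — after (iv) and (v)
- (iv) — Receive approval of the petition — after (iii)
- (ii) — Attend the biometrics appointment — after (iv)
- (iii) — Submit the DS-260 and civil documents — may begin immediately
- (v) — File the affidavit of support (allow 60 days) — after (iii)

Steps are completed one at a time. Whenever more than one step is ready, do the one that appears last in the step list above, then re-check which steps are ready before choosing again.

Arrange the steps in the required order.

(iii) → (v) → (iv) → (ii) → (i)

(iii) is the only step with nothing outstanding, so it goes first.
Ready: (v) and (iv). (v) is listed later → (v).
(iv) is the only step now ready → (iv).
(ii) and (i) are both available; (ii) is listed later → (ii).
(i) needed (v) and (iv), now all done → (i).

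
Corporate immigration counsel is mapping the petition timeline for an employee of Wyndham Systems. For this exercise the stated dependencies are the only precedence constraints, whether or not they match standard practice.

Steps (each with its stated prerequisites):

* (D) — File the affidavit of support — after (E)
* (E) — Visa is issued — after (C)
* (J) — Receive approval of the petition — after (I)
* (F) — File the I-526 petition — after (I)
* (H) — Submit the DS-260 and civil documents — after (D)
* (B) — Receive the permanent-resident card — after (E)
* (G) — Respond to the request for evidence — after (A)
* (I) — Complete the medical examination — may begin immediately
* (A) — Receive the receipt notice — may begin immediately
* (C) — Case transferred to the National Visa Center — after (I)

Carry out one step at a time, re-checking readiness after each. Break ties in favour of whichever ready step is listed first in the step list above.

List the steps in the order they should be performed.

(I), (J), (F), (A), (G), (C), (E), (D), (H), (B)

(I) and (A) have no prerequisites; (I) is listed earlier, so (I) is first.
(J), (F), (A) and (C) are all available; (J) is listed earlier → (J).
Ready: (F), (A) and (C). (F) is listed earlier → (F).
Now (A) and (C) have their prerequisites met. (A) is listed earlier, so (A) next.
Ready: (G) and (C). (G) is listed earlier → (G).
(C) is the only step now ready → (C).
That leaves (E) as the only ready step → (E).
Now (D) and (B) have their prerequisites met. (D) is listed earlier, so (D) next.
(H) and (B) are both available; (H) is listed earlier → (H).
That leaves (B) as the only ready step → (B).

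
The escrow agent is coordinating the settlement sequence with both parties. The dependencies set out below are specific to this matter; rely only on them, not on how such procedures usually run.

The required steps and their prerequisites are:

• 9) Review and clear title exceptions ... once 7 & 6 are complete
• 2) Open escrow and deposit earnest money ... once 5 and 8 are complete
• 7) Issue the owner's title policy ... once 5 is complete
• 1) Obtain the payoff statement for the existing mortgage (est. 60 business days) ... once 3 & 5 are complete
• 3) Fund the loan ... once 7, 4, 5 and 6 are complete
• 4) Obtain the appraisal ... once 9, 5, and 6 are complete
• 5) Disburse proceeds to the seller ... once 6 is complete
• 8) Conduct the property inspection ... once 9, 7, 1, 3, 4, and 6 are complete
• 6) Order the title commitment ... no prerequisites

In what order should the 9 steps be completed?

6 has no prerequisites → 6 first.
That leaves 5 as the only ready step → 5.
7 is the only step now ready → 7.
9 is the only step now ready → 9.
Next only 4 has its prerequisites met → 4.
That leaves 3 as the only ready step → 3.
1 needed 3 and 5, now all done → 1.
Next only 8 has its prerequisites met → 8.
2 is the only step now ready → 2.

6, 5, 7, 9, 4, 3, 1, 8, 2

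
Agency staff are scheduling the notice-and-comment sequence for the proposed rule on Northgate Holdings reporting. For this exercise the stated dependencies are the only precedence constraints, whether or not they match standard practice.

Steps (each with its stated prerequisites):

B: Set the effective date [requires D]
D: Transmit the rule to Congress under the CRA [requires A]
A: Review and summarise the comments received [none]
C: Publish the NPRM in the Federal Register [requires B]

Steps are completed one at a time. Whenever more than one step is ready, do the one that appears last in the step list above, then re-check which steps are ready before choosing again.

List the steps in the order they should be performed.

A D B C

A has no prerequisites → A first.
D needed A, now all done → D.
B needed D, now all done → B.
That leaves C as the only ready step → C.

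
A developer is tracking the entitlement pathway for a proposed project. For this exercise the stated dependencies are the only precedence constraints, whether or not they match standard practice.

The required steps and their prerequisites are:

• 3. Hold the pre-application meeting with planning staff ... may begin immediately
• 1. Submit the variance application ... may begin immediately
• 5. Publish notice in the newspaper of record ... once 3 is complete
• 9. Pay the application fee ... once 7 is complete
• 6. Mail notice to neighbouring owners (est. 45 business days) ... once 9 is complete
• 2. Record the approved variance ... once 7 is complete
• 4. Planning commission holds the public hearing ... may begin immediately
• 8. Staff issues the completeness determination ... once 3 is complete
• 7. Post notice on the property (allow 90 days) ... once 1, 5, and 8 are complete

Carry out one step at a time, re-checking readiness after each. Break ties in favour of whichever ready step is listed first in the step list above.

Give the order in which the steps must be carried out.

3 1 5 4 8 7 9 6 2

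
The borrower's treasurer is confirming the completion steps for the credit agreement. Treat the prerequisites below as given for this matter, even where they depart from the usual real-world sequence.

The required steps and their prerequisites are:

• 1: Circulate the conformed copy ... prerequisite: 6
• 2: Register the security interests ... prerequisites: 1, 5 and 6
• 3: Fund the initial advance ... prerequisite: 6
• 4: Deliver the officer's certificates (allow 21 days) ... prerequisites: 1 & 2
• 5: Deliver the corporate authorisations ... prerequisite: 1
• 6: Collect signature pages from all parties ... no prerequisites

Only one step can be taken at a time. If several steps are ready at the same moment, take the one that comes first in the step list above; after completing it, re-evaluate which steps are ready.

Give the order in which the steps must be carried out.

Only 6 has no prerequisites, so it is first.
1 and 3 are both available; 1 is listed earlier → 1.
Now 3 and 5 have their prerequisites met. 3 is listed earlier, so 3 next.
5 is the only step now ready → 5.
2 is the only step now ready → 2.
Next only 4 has its prerequisites met → 4.

6 → 1 → 3 → 5 → 2 → 4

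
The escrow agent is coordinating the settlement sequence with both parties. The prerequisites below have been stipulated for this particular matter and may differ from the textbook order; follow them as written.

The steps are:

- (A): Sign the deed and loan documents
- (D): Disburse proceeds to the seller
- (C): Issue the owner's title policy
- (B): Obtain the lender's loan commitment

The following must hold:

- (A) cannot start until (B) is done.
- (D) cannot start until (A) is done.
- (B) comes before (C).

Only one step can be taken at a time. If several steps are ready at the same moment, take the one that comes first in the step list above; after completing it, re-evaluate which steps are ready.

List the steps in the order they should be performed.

(B) → (A) → (D) → (C)

(B) is the only step with nothing outstanding, so it goes first.
Ready: (A) and (C). (A) is listed earlier → (A).
Now (D) and (C) have their prerequisites met. (D) is listed earlier, so (D) next.
Next only (C) has its prerequisites met → (C).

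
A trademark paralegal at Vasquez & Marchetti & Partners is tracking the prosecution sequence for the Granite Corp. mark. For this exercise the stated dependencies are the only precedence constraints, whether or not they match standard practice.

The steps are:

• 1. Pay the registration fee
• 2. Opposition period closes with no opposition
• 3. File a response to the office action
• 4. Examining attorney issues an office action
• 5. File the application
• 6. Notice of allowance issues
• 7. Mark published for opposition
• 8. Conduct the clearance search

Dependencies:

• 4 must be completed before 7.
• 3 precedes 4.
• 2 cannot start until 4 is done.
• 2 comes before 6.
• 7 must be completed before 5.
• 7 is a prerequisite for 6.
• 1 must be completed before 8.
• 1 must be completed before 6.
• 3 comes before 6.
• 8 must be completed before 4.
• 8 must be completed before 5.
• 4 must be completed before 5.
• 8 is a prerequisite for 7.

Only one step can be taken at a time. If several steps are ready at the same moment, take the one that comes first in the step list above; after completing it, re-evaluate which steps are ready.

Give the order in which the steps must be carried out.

Nothing is required for 1 and 3. 1 is listed earlier → 1 first.
Ready: 3 and 8. 3 is listed earlier → 3.
Next only 8 has its prerequisites met → 8.
4 is the only step now ready → 4.
2 and 7 are both available; 2 is listed earlier → 2.
7 needed 4 and 8, now all done → 7.
5 and 6 are both available; 5 is listed earlier → 5.
Next only 6 has its prerequisites met → 6.

1, 3, 8, 4, 2, 7, 5, 6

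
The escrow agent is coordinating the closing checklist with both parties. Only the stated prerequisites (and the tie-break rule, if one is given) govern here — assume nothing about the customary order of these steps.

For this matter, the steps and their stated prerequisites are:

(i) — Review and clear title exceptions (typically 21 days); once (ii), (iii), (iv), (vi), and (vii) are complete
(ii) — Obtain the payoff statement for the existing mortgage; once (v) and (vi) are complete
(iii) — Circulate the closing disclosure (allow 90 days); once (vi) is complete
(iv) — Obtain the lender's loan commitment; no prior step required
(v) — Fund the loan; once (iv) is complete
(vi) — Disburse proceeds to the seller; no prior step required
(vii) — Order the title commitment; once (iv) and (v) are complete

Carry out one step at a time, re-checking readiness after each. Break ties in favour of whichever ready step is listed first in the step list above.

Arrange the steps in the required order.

(iv) → (v) → (vi) → (ii) → (iii) → (vii) → (i)

(iv) and (vi) have no prerequisites; (iv) is listed earlier, so (iv) is first.
(v) and (vi) are both available; (v) is listed earlier → (v).
Now (vi) and (vii) have their prerequisites met. (vi) is listed earlier, so (vi) next.
(ii) and (iii) now also ready, so the ready set is {(ii), (iii), (vii)}; (ii) is listed earlier → (ii).
Now (iii) and (vii) have their prerequisites met. (iii) is listed earlier, so (iii) next.
Next only (vii) has its prerequisites met → (vii).
Next only (i) has its prerequisites met → (i).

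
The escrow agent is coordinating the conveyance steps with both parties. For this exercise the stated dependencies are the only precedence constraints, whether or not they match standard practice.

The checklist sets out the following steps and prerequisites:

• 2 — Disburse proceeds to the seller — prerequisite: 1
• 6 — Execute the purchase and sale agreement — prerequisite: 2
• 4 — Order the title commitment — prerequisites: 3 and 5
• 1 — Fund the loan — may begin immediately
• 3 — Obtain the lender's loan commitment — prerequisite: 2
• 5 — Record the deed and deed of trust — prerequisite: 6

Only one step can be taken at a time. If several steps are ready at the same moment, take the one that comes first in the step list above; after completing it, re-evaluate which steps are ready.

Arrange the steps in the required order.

1, 2, 6, 3, 5, 4

Only 1 has no prerequisites, so it is first.
Next only 2 has its prerequisites met → 2.
6 and 3 are both available; 6 is listed earlier → 6.
5 now also ready, so the ready set is {3, 5}; 3 is listed earlier → 3.
5 needed 6, now all done → 5.
4 needed 3 and 5, now all done → 4.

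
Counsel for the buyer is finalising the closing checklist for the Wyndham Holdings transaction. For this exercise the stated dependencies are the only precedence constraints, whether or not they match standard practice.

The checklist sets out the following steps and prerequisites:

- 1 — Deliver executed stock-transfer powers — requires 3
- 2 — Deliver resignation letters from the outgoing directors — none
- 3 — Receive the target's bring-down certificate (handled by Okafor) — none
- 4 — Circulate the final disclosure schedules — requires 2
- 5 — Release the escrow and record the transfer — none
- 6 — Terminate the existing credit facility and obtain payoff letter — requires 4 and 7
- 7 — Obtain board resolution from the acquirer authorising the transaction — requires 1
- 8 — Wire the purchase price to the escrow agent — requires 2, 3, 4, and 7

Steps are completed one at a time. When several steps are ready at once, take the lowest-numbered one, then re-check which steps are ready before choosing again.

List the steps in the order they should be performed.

2, 3, 1, 4, 5, 7, 6, 8

Nothing is required for 2, 3 and 5. 2 has the earlier label → 2 first.
3, 4 and 5 are all available; 3 has the earlier label → 3.
1 now also ready, so the ready set is {1, 4, 5}; 1 has the earlier label → 1.
Ready: 4, 5 and 7. 4 has the earlier label → 4.
Now 5 and 7 have their prerequisites met. 5 has the earlier label, so 5 next.
That leaves 7 as the only ready step → 7.
6 and 8 are both available; 6 has the earlier label → 6.
8 is the only step now ready → 8.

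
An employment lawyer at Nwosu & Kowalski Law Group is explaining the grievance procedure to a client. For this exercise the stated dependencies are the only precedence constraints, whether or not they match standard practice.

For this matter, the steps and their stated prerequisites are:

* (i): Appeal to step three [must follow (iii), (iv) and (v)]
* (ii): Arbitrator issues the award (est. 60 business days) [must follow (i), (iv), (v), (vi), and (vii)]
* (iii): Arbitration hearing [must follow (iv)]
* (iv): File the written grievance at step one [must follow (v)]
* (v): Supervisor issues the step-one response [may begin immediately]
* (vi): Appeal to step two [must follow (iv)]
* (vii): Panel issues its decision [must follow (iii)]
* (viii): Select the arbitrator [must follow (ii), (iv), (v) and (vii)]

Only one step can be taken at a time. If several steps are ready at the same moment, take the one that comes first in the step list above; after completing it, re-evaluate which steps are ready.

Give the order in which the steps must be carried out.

(v) has no prerequisites → (v) first.
(iv) needed (v), now all done → (iv).
(iii) and (vi) are both available; (iii) is listed earlier → (iii).
Now (i), (vi) and (vii) have their prerequisites met. (i) is listed earlier, so (i) next.
Ready: (vi) and (vii). (vi) is listed earlier → (vi).
That leaves (vii) as the only ready step → (vii).
(ii) needed (i), (iv), (v), (vi) and (vii), now all done → (ii).
That leaves (viii) as the only ready step → (viii).

(v) → (iv) → (iii) → (i) → (vi) → (vii) → (ii) → (viii)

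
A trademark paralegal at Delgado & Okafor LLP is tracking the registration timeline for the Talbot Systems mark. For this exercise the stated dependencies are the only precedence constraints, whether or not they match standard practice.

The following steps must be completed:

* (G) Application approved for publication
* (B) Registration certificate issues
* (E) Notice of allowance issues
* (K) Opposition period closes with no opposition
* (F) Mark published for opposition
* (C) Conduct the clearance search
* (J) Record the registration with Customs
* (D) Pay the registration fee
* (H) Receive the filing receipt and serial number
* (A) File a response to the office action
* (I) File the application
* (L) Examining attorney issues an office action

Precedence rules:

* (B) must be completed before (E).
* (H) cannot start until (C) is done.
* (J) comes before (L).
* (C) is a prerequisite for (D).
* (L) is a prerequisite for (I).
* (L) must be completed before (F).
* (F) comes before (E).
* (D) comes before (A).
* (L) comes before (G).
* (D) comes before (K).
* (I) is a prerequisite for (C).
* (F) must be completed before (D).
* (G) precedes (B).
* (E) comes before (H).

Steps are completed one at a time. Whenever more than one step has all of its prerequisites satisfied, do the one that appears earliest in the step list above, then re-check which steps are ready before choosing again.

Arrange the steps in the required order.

(J), (L), (G), (B), (F), (E), (I), (C), (D), (K), (H), (A)

Only (J) has no prerequisites, so it is first.
That leaves (L) as the only ready step → (L).
Now (G), (F) and (I) have their prerequisites met. (G) is listed earlier, so (G) next.
(B) now also ready, so the ready set is {(B), (F), (I)}; (B) is listed earlier → (B).
Now (F) and (I) have their prerequisites met. (F) is listed earlier, so (F) next.
Ready: (E) and (I). (E) is listed earlier → (E).
Next only (I) has its prerequisites met → (I).
That leaves (C) as the only ready step → (C).
(D) and (H) are both available; (D) is listed earlier → (D).
Now (K), (H) and (A) have their prerequisites met. (K) is listed earlier, so (K) next.
Ready: (H) and (A). (H) is listed earlier → (H).
(A) needed (D), now all done → (A).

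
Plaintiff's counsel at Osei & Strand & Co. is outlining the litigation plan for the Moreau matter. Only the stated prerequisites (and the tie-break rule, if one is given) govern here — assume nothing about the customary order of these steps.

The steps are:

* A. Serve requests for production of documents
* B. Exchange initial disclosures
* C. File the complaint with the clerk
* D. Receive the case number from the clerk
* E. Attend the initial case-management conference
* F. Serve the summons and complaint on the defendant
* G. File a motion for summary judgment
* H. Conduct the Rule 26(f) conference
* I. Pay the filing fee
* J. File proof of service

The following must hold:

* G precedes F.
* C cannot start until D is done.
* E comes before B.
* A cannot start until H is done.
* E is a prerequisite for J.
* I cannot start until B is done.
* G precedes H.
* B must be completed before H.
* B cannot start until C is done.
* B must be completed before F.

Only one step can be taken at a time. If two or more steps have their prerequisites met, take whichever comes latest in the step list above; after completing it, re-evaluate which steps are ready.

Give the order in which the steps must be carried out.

G, E and D have no prerequisites; G is listed later, so G is first.
Now E and D have their prerequisites met. E is listed later, so E next.
J now also ready, so the ready set is {J, D}; J is listed later → J.
Next only D has its prerequisites met → D.
C needed D, now all done → C.
Next only B has its prerequisites met → B.
I, H and F are all available; I is listed later → I.
Now H and F have their prerequisites met. H is listed later, so H next.
Now F and A have their prerequisites met. F is listed later, so F next.
That leaves A as the only ready step → A.

G, E, J, D, C, B, I, H, F, A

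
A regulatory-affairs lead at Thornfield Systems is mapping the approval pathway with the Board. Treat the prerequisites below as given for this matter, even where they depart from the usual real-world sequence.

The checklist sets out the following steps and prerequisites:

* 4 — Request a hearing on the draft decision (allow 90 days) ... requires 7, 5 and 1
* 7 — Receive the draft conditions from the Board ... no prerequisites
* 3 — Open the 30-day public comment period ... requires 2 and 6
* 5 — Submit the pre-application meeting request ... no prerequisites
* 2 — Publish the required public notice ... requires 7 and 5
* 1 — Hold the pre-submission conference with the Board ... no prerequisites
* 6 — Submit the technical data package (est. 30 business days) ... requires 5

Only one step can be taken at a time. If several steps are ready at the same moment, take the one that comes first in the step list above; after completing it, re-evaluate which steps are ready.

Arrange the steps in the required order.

7, 5 and 1 have no prerequisites; 7 is listed earlier, so 7 is first.
5 and 1 are both available; 5 is listed earlier → 5.
2 and 6 now also ready, so the ready set is {2, 1, 6}; 2 is listed earlier → 2.
Ready: 1 and 6. 1 is listed earlier → 1.
Ready: 4 and 6. 4 is listed earlier → 4.
6 needed 5, now all done → 6.
3 needed 2 and 6, now all done → 3.

7 → 5 → 2 → 1 → 4 → 6 → 3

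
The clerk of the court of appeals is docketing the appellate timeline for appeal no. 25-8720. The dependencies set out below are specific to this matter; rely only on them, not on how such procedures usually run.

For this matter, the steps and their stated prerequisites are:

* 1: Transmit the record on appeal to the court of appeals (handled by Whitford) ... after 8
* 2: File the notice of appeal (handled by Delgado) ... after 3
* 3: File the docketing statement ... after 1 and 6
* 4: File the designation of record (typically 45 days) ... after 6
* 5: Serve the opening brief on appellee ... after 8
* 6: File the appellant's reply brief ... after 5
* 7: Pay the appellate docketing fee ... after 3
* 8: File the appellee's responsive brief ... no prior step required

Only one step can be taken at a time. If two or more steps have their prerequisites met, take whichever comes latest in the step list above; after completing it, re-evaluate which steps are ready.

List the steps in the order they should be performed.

8 5 6 4 1 3 7 2

Only 8 has no prerequisites, so it is first.
5 and 1 are both available; 5 is listed later → 5.
Now 6 and 1 have their prerequisites met. 6 is listed later, so 6 next.
4 now also ready, so the ready set is {4, 1}; 4 is listed later → 4.
That leaves 1 as the only ready step → 1.
3 is the only step now ready → 3.
Ready: 7 and 2. 7 is listed later → 7.
2 needed 3, now all done → 2.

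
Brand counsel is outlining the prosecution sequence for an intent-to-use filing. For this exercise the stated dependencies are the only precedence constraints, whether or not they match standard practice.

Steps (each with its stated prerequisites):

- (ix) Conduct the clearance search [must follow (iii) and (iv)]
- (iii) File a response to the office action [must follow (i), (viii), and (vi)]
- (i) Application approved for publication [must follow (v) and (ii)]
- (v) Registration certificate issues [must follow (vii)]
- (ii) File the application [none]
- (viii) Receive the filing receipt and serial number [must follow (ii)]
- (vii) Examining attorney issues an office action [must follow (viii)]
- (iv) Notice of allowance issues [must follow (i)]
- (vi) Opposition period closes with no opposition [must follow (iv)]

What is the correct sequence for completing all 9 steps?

Only (ii) has no prerequisites, so it is first.
(viii) is the only step now ready → (viii).
That leaves (vii) as the only ready step → (vii).
That leaves (v) as the only ready step → (v).
Next only (i) has its prerequisites met → (i).
(iv) needed (i), now all done → (iv).
Next only (vi) has its prerequisites met → (vi).
(iii) needed (i), (viii) and (vi), now all done → (iii).
(ix) needed (iii) and (iv), now all done → (ix).

(ii) (viii) (vii) (v) (i) (iv) (vi) (iii) (ix)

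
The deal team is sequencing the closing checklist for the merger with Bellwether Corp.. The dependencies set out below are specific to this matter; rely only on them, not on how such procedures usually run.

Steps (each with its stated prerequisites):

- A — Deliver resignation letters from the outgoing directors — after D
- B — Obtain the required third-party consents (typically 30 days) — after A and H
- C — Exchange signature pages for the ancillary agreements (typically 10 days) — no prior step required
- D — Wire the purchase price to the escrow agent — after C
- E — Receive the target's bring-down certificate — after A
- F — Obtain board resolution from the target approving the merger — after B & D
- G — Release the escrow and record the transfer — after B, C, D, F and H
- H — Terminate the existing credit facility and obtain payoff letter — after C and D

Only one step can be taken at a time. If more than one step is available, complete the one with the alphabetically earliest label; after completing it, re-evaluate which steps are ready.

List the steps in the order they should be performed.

C is the only step with nothing outstanding, so it goes first.
That leaves D as the only ready step → D.
Ready: A and H. A has the earlier label → A.
E now also ready, so the ready set is {E, H}; E has the earlier label → E.
That leaves H as the only ready step → H.
B is the only step now ready → B.
Next only F has its prerequisites met → F.
G needed B, C, D, F and H, now all done → G.

C D A E H B F G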